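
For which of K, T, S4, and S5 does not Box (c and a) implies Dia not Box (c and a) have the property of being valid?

T-tableau for the negation not (not Box (c and a) implies Dia not Box (c and a)):
1. not (not Box (c and a) implies Dia not Box (c and a)), u
2. not Box (c and a), u
3. not Dia not Box (c and a), u
4. Box (c and a), u
5. c and a, u
6. c, u
7. a, u
8. not (c and a), v
9. Box (c and a), v
10. c and a, v
11. c, v
12. a, v
13. not a, v
Accessibility: uRu, uRv, vRv
Branch closes: a and not a both at v.
Every branch closes (one shown): valid in T, hence also in S4, S5 (every theorem of T is a theorem of S4 and S5).
K-tableau for the negation not (not Box (c and a) implies Dia not Box (c and a)):
1. not (not Box (c and a) implies Dia not Box (c and a)), u
2. not Box (c and a), u
3. not Dia not Box (c and a), u
4. not (c and a), v
5. Box (c and a), v
6. not a, v
Accessibility: uRv
Complete open branch: countermodel on a K-frame, so not valid in K.

T, S4, S5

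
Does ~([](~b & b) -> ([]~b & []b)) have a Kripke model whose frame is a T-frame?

No, unsatisfiable

1. ~([](~b & b) -> ([]~b & []b)), u
2. [](~b & b), u   [~->-rule on 1]
3. ~([]~b & []b), u   [~->-rule on 1]
4. ~b & b, u   [[]-rule on 2 via uRu]
5. ~b, u   [&-rule on 4]
6. b, u   [&-rule on 4]
Accessibility: uRu
Branch closes: b and ~b both at u.
Every branch closes; the branch above is one of them.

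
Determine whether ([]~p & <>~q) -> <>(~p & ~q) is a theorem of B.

Tableau for the negation ~(([]~p & <>~q) -> <>(~p & ~q)):
1. ~(([]~p & <>~q) -> <>(~p & ~q)), u
2. []~p & <>~q, u
3. ~<>(~p & ~q), u
4. []~p, u
5. <>~q, u
6. ~(~p & ~q), u
7. ~p, u
8. q, u
9. ~q, v
10. ~(~p & ~q), v
11. ~p, v
12. q, v
Accessibility: uRu, uRv, vRu, vRv
Branch closes: q and ~q both at v.
All branches of the negation close; one closing branch shown above.

Valid in B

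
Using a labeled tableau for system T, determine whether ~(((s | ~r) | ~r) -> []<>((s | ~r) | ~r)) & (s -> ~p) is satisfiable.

1. ~(((s | ~r) | ~r) -> []<>((s | ~r) | ~r)) & (s -> ~p), 0
2. ~(((s | ~r) | ~r) -> []<>((s | ~r) | ~r)), 0
3. s -> ~p, 0
4. (s | ~r) | ~r, 0
5. ~[]<>((s | ~r) | ~r), 0
6. ~p, 0
7. ~r, 0
8. ~<>((s | ~r) | ~r), 1
9. ~((s | ~r) | ~r), 1
10. ~(s | ~r), 1
11. r, 1
12. ~s, 1
Accessibility: 0R0, 0R1, 1R1

Satisfiable (open branch found)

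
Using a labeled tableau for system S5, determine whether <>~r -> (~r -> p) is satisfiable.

Satisfiable (open branch found)

1. <>~r -> (~r -> p), w0
2. ~r -> p, w0   [->-rule on 1 (branches; this branch)]
3. p, w0   [->-rule on 2 (branches; this branch)]
Accessibility: w0Rw0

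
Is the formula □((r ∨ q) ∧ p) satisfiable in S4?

Yes, satisfiable

1. □((r ∨ q) ∧ p), 0
2. (r ∨ q) ∧ p, 0
3. r ∨ q, 0
4. p, 0
5. q, 0
Accessibility: 0R0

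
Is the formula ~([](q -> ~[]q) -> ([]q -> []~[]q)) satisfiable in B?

1. ~([](q -> ~[]q) -> ([]q -> []~[]q)), 0
2. [](q -> ~[]q), 0   [~->-rule on 1]
3. ~([]q -> []~[]q), 0   [~->-rule on 1]
4. []q, 0   [~->-rule on 3]
5. ~[]~[]q, 0   [~->-rule on 3]
6. q -> ~[]q, 0   [[]-rule on 2 via 0R0]
7. q, 0   [[]-rule on 4 via 0R0]
8. ~[]q, 0   [->-rule on 6 (branches; this branch)]
9. []q, 1   [~[]-rule on 5: fresh world 1, 0R1]
10. q -> ~[]q, 1   [[]-rule on 2 via 0R1]
11. q, 1   [[]-rule on 4 via 0R1]
12. ~[]q, 1   [->-rule on 10 (branches; this branch)]
13. ~q, 2   [~[]-rule on 8: fresh world 2, 0R2]
14. q -> ~[]q, 2   [[]-rule on 2 via 0R2]
15. q, 2   [[]-rule on 4 via 0R2]
Accessibility: 0R0, 0R1, 0R2, 1R0, 1R1, 2R0, 2R2
Branch closes: q and ~q both at 2.
All branches of the tableau close; one closing branch shown above.

Unsatisfiable (every branch closes)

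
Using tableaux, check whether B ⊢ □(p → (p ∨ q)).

Tableau for the negation ¬□(p → (p ∨ q)):
1. ¬□(p → (p ∨ q)), w0
2. ¬(p → (p ∨ q)), w1
3. p, w1
4. ¬(p ∨ q), w1
5. ¬p, w1
6. ¬q, w1
Accessibility: w0Rw0, w0Rw1, w1Rw0, w1Rw1
Branch closes: p and ¬p both at w1.
All branches of the negation close; one closing branch shown above.

Valid in B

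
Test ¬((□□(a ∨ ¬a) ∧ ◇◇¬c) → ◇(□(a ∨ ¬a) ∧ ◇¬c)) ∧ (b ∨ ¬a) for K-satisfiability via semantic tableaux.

1. ¬((□□(a ∨ ¬a) ∧ ◇◇¬c) → ◇(□(a ∨ ¬a) ∧ ◇¬c)) ∧ (b ∨ ¬a), 0
2. ¬((□□(a ∨ ¬a) ∧ ◇◇¬c) → ◇(□(a ∨ ¬a) ∧ ◇¬c)), 0   [∧-rule on 1]
3. b ∨ ¬a, 0   [∧-rule on 1]
4. □□(a ∨ ¬a) ∧ ◇◇¬c, 0   [¬→-rule on 2]
5. ¬◇(□(a ∨ ¬a) ∧ ◇¬c), 0   [¬→-rule on 2]
6. □□(a ∨ ¬a), 0   [∧-rule on 4]
7. ◇◇¬c, 0   [∧-rule on 4]
8. ¬a, 0   [∨-rule on 3 (branches; this branch)]
9. ◇¬c, 1   [◇-rule on 7: fresh world 1, 0R1]
10. ¬(□(a ∨ ¬a) ∧ ◇¬c), 1   [¬◇-rule on 5 via 0R1]
11. □(a ∨ ¬a), 1   [□-rule on 6 via 0R1]
12. ¬□(a ∨ ¬a), 1   [¬∧-rule on 10 (branches; this branch)]
13. ¬c, 2   [◇-rule on 9: fresh world 2, 1R2]
14. a ∨ ¬a, 2   [□-rule on 11 via 1R2]
15. ¬a, 2   [∨-rule on 14 (branches; this branch)]
16. ¬(a ∨ ¬a), 3   [¬□-rule on 12: fresh world 3, 1R3]
17. ¬a, 3   [¬∨-rule on 16]
18. a, 3   [¬∨-rule on 16]
Accessibility: 0R1, 1R2, 1R3
Branch closes: a and ¬a both at 3.
(One branch shown.) All branches close.

Unsatisfiable (every branch closes)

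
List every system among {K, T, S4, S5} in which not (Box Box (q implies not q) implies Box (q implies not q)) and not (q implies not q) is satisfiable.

T-tableau for the formula:
1. not (Box Box (q implies not q) implies Box (q implies not q)) and not (q implies not q), u
2. not (Box Box (q implies not q) implies Box (q implies not q)), u
3. not (q implies not q), u
4. Box Box (q implies not q), u
5. not Box (q implies not q), u
6. q, u
7. Box (q implies not q), u
8. q implies not q, u
9. not q, u
Accessibility: uRu
Branch closes: q and not q both at u.
Every branch closes (one shown): unsatisfiable in T, hence also in S4, S5 (every S4/S5-frame is a T-frame).
K-tableau for the formula:
1. not (Box Box (q implies not q) implies Box (q implies not q)) and not (q implies not q), u
2. not (Box Box (q implies not q) implies Box (q implies not q)), u
3. not (q implies not q), u
4. Box Box (q implies not q), u
5. not Box (q implies not q), u
6. q, u
7. not (q implies not q), v
8. q, v
9. Box (q implies not q), v
Accessibility: uRv
Complete open branch: satisfiable in K.

K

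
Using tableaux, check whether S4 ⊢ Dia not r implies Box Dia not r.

Tableau for the negation not (Dia not r implies Box Dia not r):
1. not (Dia not r implies Box Dia not r), u
2. Dia not r, u
3. not Box Dia not r, u
4. not r, v
5. not Dia not r, w
6. r, w
Accessibility: uRu, uRv, uRw, vRv, wRw
The negation has an open branch (countermodel exists).

Invalid (countermodel exists)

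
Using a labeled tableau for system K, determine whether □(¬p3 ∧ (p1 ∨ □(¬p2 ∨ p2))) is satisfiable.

1. □(¬p3 ∧ (p1 ∨ □(¬p2 ∨ p2))), 0

Satisfiable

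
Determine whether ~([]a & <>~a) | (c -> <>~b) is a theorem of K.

Valid

Tableau for the negation ~(~([]a & <>~a) | (c -> <>~b)):
1. ~(~([]a & <>~a) | (c -> <>~b)), w0
2. []a & <>~a, w0   [~|-rule on 1]
3. ~(c -> <>~b), w0   [~|-rule on 1]
4. []a, w0   [&-rule on 2]
5. <>~a, w0   [&-rule on 2]
6. c, w0   [~->-rule on 3]
7. ~<>~b, w0   [~->-rule on 3]
8. ~a, w1   [<>-rule on 5: fresh world w1, w0Rw1]
9. a, w1   [[]-rule on 4 via w0Rw1]
Accessibility: w0Rw1
Branch closes: a and ~a both at w1.
All branches of the negation close; one closing branch shown above.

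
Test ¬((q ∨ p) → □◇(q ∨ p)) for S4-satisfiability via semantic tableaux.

Yes, satisfiable

1. ¬((q ∨ p) → □◇(q ∨ p)), w0
2. q ∨ p, w0
3. ¬□◇(q ∨ p), w0
4. p, w0
5. ¬◇(q ∨ p), w1
6. ¬(q ∨ p), w1
7. ¬q, w1
8. ¬p, w1
Accessibility: w0Rw0, w0Rw1, w1Rw1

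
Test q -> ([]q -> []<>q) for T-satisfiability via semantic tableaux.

1. q -> ([]q -> []<>q), 0
2. []q -> []<>q, 0
3. []<>q, 0
4. <>q, 0
5. q, 1
6. <>q, 1
7. q, 2
Accessibility: 0R0, 0R1, 1R1, 1R2, 2R2

Satisfiable (open branch found)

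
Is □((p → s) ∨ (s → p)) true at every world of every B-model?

Yes, valid

Tableau for the negation ¬□((p → s) ∨ (s → p)):
1. ¬□((p → s) ∨ (s → p)), u
2. ¬((p → s) ∨ (s → p)), v   [¬□-rule on 1: fresh world v, uRv]
3. ¬(p → s), v   [¬∨-rule on 2]
4. ¬(s → p), v   [¬∨-rule on 2]
5. p, v   [¬→-rule on 3]
6. ¬s, v   [¬→-rule on 3]
7. s, v   [¬→-rule on 4]
8. ¬p, v   [¬→-rule on 4]
Accessibility: uRu, uRv, vRu, vRv
Branch closes: s and ¬s both at v.
Every branch of the negation's tableau closes; the branch above is one of them.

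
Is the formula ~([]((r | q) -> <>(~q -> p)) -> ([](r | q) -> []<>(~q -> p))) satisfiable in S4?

No, unsatisfiable

1. ~([]((r | q) -> <>(~q -> p)) -> ([](r | q) -> []<>(~q -> p))), w0
2. []((r | q) -> <>(~q -> p)), w0
3. ~([](r | q) -> []<>(~q -> p)), w0
4. [](r | q), w0
5. ~[]<>(~q -> p), w0
6. (r | q) -> <>(~q -> p), w0
7. r | q, w0
8. <>(~q -> p), w0
9. q, w0
10. ~<>(~q -> p), w1
11. (r | q) -> <>(~q -> p), w1
12. r | q, w1
13. ~(~q -> p), w1
14. ~q, w1
15. ~p, w1
16. <>(~q -> p), w1
17. r, w1
18. ~q -> p, w2
19. (r | q) -> <>(~q -> p), w2
20. r | q, w2
21. p, w2
22. <>(~q -> p), w2
23. q, w2
24. ~q -> p, w3
25. (r | q) -> <>(~q -> p), w3
26. r | q, w3
27. ~(~q -> p), w3
28. ~q, w3
29. ~p, w3
30. p, w3
Accessibility: w0Rw0, w0Rw1, w0Rw2, w0Rw3, w1Rw1, w1Rw3, w2Rw2, w3Rw3
Branch closes: p and ~p both at w3.
All branches of the tableau close; one closing branch shown above.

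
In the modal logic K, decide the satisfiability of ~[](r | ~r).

Unsatisfiable (every branch closes)

1. ~[](r | ~r), w0
2. ~(r | ~r), w1
3. ~r, w1
4. r, w1
Accessibility: w0Rw1
Branch closes: r and ~r both at w1.
All branches of the tableau close; one closing branch shown above.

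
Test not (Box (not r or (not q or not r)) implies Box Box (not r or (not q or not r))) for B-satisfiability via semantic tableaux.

1. not (Box (not r or (not q or not r)) implies Box Box (not r or (not q or not r))), w0
2. Box (not r or (not q or not r)), w0
3. not Box Box (not r or (not q or not r)), w0
4. not r or (not q or not r), w0
5. not q or not r, w0
6. not r, w0
7. not Box (not r or (not q or not r)), w1
8. not r or (not q or not r), w1
9. not q or not r, w1
10. not r, w1
11. not (not r or (not q or not r)), w2
12. r, w2
13. not (not q or not r), w2
14. q, w2
Accessibility: w0Rw0, w0Rw1, w1Rw0, w1Rw1, w1Rw2, w2Rw1, w2Rw2

Satisfiable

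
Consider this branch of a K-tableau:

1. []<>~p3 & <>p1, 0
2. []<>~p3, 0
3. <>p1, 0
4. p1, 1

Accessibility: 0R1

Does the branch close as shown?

Open

No atom appears with both signs at the same world.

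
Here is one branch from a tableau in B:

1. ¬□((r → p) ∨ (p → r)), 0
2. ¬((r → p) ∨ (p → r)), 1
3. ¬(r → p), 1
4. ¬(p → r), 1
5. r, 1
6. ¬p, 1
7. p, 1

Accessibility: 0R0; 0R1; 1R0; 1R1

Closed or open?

Both p and ¬p appear at 1.

Closed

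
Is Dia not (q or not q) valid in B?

Invalid (countermodel exists)

Tableau for the negation not Dia not (q or not q):
1. not Dia not (q or not q), 0
2. q or not q, 0
3. not q, 0
Accessibility: 0R0
The negation has an open branch (countermodel exists).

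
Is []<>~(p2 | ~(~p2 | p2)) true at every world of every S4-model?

Tableau for the negation ~[]<>~(p2 | ~(~p2 | p2)):
1. ~[]<>~(p2 | ~(~p2 | p2)), 0
2. ~<>~(p2 | ~(~p2 | p2)), 1
3. p2 | ~(~p2 | p2), 1
4. p2, 1
Accessibility: 0R0, 0R1, 1R1
The negation has an open branch (countermodel exists).

No, not valid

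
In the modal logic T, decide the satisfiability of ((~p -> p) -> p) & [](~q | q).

1. ((~p -> p) -> p) & [](~q | q), u
2. (~p -> p) -> p, u
3. [](~q | q), u
4. ~q | q, u
5. p, u
6. q, u
Accessibility: uRu

Satisfiable (open branch found)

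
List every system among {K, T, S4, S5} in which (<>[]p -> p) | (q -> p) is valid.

S4-tableau for the negation ~((<>[]p -> p) | (q -> p)):
1. ~((<>[]p -> p) | (q -> p)), 0
2. ~(<>[]p -> p), 0   [~|-rule on 1]
3. ~(q -> p), 0   [~|-rule on 1]
4. <>[]p, 0   [~->-rule on 2]
5. ~p, 0   [~->-rule on 2]
6. q, 0   [~->-rule on 3]
7. []p, 1   [<>-rule on 4: fresh world 1, 0R1]
8. p, 1   [[]-rule on 7 via 1R1]
Accessibility: 0R0, 0R1, 1R1
Complete open branch: countermodel on an S4-frame, so not valid in S4, nor in K, T (the same frame is also a K-frame and a T-frame).
S5-tableau for the negation ~((<>[]p -> p) | (q -> p)):
1. ~((<>[]p -> p) | (q -> p)), 0
2. ~(<>[]p -> p), 0   [~|-rule on 1]
3. ~(q -> p), 0   [~|-rule on 1]
4. <>[]p, 0   [~->-rule on 2]
5. ~p, 0   [~->-rule on 2]
6. q, 0   [~->-rule on 3]
7. []p, 1   [<>-rule on 4: fresh world 1, 0R1]
8. p, 0   [[]-rule on 7 via 1R0]
Accessibility: 0R0, 0R1, 1R0, 1R1
Branch closes: p and ~p both at 0.
Every branch closes (one shown): valid in S5.

S5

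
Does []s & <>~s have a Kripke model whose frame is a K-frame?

1. []s & <>~s, u
2. []s, u
3. <>~s, u
4. ~s, v
5. s, v
Accessibility: uRv
Branch closes: s and ~s both at v.
Every branch closes; the branch above is one of them.

Unsatisfiable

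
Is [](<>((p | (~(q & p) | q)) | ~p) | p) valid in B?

Valid in B

Tableau for the negation ~[](<>((p | (~(q & p) | q)) | ~p) | p):
1. ~[](<>((p | (~(q & p) | q)) | ~p) | p), u
2. ~(<>((p | (~(q & p) | q)) | ~p) | p), v   [~[]-rule on 1: fresh world v, uRv]
3. ~<>((p | (~(q & p) | q)) | ~p), v   [~|-rule on 2]
4. ~p, v   [~|-rule on 2]
5. ~((p | (~(q & p) | q)) | ~p), u   [~<>-rule on 3 via vRu]
6. ~(p | (~(q & p) | q)), u   [~|-rule on 5]
7. p, u   [~|-rule on 5]
8. ~p, u   [~|-rule on 6]
9. ~(~(q & p) | q), u   [~|-rule on 6]
Accessibility: uRu, uRv, vRu, vRv
Branch closes: p and ~p both at u.
Every branch of the negation's tableau closes; the branch above is one of them.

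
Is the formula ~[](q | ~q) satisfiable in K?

1. ~[](q | ~q), 0
2. ~(q | ~q), 1
3. ~q, 1
4. q, 1
Accessibility: 0R1
Branch closes: q and ~q both at 1.
All branches of the tableau close; one closing branch shown above.

Unsatisfiable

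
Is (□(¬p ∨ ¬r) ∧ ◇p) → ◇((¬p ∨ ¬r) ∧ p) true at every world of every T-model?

Tableau for the negation ¬((□(¬p ∨ ¬r) ∧ ◇p) → ◇((¬p ∨ ¬r) ∧ p)):
1. ¬((□(¬p ∨ ¬r) ∧ ◇p) → ◇((¬p ∨ ¬r) ∧ p)), w0
2. □(¬p ∨ ¬r) ∧ ◇p, w0   [¬→-rule on 1]
3. ¬◇((¬p ∨ ¬r) ∧ p), w0   [¬→-rule on 1]
4. □(¬p ∨ ¬r), w0   [∧-rule on 2]
5. ◇p, w0   [∧-rule on 2]
6. ¬((¬p ∨ ¬r) ∧ p), w0   [¬◇-rule on 3 via w0Rw0]
7. ¬p ∨ ¬r, w0   [□-rule on 4 via w0Rw0]
8. ¬p, w0   [¬∧-rule on 6 (branches; this branch)]
9. ¬r, w0   [∨-rule on 7 (branches; this branch)]
10. p, w1   [◇-rule on 5: fresh world w1, w0Rw1]
11. ¬((¬p ∨ ¬r) ∧ p), w1   [¬◇-rule on 3 via w0Rw1]
12. ¬p ∨ ¬r, w1   [□-rule on 4 via w0Rw1]
13. ¬(¬p ∨ ¬r), w1   [¬∧-rule on 11 (branches; this branch)]
14. r, w1   [¬∨-rule on 13]
15. ¬r, w1   [∨-rule on 12 (branches; this branch)]
Accessibility: w0Rw0, w0Rw1, w1Rw1
Branch closes: r and ¬r both at w1.
All branches of the negation close; one closing branch shown above.

Valid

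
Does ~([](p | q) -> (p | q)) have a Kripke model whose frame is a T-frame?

Unsatisfiable

1. ~([](p | q) -> (p | q)), w0
2. [](p | q), w0
3. ~(p | q), w0
4. ~p, w0
5. ~q, w0
6. p | q, w0
7. q, w0
Accessibility: w0Rw0
Branch closes: q and ~q both at w0.
Every branch closes; the branch above is one of them.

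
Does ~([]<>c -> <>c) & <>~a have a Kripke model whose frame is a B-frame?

Unsatisfiable

1. ~([]<>c -> <>c) & <>~a, 0
2. ~([]<>c -> <>c), 0   [&-rule on 1]
3. <>~a, 0   [&-rule on 1]
4. []<>c, 0   [~->-rule on 2]
5. ~<>c, 0   [~->-rule on 2]
6. <>c, 0   [[]-rule on 4 via 0R0]
7. ~c, 0   [~<>-rule on 5 via 0R0]
8. ~a, 1   [<>-rule on 3: fresh world 1, 0R1]
9. <>c, 1   [[]-rule on 4 via 0R1]
10. ~c, 1   [~<>-rule on 5 via 0R1]
11. c, 2   [<>-rule on 6: fresh world 2, 0R2]
12. <>c, 2   [[]-rule on 4 via 0R2]
13. ~c, 2   [~<>-rule on 5 via 0R2]
Accessibility: 0R0, 0R1, 0R2, 1R0, 1R1, 2R0, 2R2
Branch closes: c and ~c both at 2.
(One branch shown.) All branches close.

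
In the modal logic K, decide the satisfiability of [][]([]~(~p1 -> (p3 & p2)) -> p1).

Satisfiable (open branch found)

1. [][]([]~(~p1 -> (p3 & p2)) -> p1), w0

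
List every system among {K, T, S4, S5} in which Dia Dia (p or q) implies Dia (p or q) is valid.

S4, S5

T-tableau for the negation not (Dia Dia (p or q) implies Dia (p or q)):
1. not (Dia Dia (p or q) implies Dia (p or q)), 0
2. Dia Dia (p or q), 0   [neg-implies-rule on 1]
3. not Dia (p or q), 0   [neg-implies-rule on 1]
4. not (p or q), 0   [neg-Dia-rule on 3 via 0R0]
5. not p, 0   [neg-or-rule on 4]
6. not q, 0   [neg-or-rule on 4]
7. Dia (p or q), 1   [Dia-rule on 2: fresh world 1, 0R1]
8. not (p or q), 1   [neg-Dia-rule on 3 via 0R1]
9. not p, 1   [neg-or-rule on 8]
10. not q, 1   [neg-or-rule on 8]
11. p or q, 2   [Dia-rule on 7: fresh world 2, 1R2]
12. q, 2   [or-rule on 11 (branches; this branch)]
Accessibility: 0R0, 0R1, 1R1, 1R2, 2R2
Complete open branch: countermodel on a T-frame, so not valid in T, nor in K (the same frame is also a K-frame).
S4-tableau for the negation not (Dia Dia (p or q) implies Dia (p or q)):
1. not (Dia Dia (p or q) implies Dia (p or q)), 0
2. Dia Dia (p or q), 0   [neg-implies-rule on 1]
3. not Dia (p or q), 0   [neg-implies-rule on 1]
4. not (p or q), 0   [neg-Dia-rule on 3 via 0R0]
5. not p, 0   [neg-or-rule on 4]
6. not q, 0   [neg-or-rule on 4]
7. Dia (p or q), 1   [Dia-rule on 2: fresh world 1, 0R1]
8. not (p or q), 1   [neg-Dia-rule on 3 via 0R1]
9. not p, 1   [neg-or-rule on 8]
10. not q, 1   [neg-or-rule on 8]
11. p or q, 2   [Dia-rule on 7: fresh world 2, 1R2]
12. not (p or q), 2   [neg-Dia-rule on 3 via 0R2]
13. not p, 2   [neg-or-rule on 12]
14. not q, 2   [neg-or-rule on 12]
15. q, 2   [or-rule on 11 (branches; this branch)]
Accessibility: 0R0, 0R1, 0R2, 1R1, 1R2, 2R2
Branch closes: q and not q both at 2.
Every branch closes (one shown): valid in S4, hence also in S5 (every theorem of S4 is a theorem of S5).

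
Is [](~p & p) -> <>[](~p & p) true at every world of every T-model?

Tableau for the negation ~([](~p & p) -> <>[](~p & p)):
1. ~([](~p & p) -> <>[](~p & p)), w0
2. [](~p & p), w0
3. ~<>[](~p & p), w0
4. ~p & p, w0
5. ~p, w0
6. p, w0
Accessibility: w0Rw0
Branch closes: p and ~p both at w0.
Every branch of the negation's tableau closes; the branch above is one of them.

Valid in T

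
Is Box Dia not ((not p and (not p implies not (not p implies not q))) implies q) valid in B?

Tableau for the negation not Box Dia not ((not p and (not p implies not (not p implies not q))) implies q):
1. not Box Dia not ((not p and (not p implies not (not p implies not q))) implies q), u
2. not Dia not ((not p and (not p implies not (not p implies not q))) implies q), v
3. (not p and (not p implies not (not p implies not q))) implies q, u
4. (not p and (not p implies not (not p implies not q))) implies q, v
5. q, u
6. q, v
Accessibility: uRu, uRv, vRu, vRv
The negation has an open branch (countermodel exists).

Not valid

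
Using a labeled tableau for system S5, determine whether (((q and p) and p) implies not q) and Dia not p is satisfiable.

Yes, satisfiable

1. (((q and p) and p) implies not q) and Dia not p, 0
2. ((q and p) and p) implies not q, 0   [and-rule on 1]
3. Dia not p, 0   [and-rule on 1]
4. not q, 0   [implies-rule on 2 (branches; this branch)]
5. not p, 1   [Dia-rule on 3: fresh world 1, 0R1]
Accessibility: 0R0, 0R1, 1R0, 1R1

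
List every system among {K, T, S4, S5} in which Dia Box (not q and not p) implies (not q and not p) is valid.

S5

S4-tableau for the negation not (Dia Box (not q and not p) implies (not q and not p)):
1. not (Dia Box (not q and not p) implies (not q and not p)), u
2. Dia Box (not q and not p), u   [neg-implies-rule on 1]
3. not (not q and not p), u   [neg-implies-rule on 1]
4. p, u   [neg-and-rule on 3 (branches; this branch)]
5. Box (not q and not p), v   [Dia-rule on 2: fresh world v, uRv]
6. not q and not p, v   [Box-rule on 5 via vRv]
7. not q, v   [and-rule on 6]
8. not p, v   [and-rule on 6]
Accessibility: uRu, uRv, vRv
Complete open branch: countermodel on an S4-frame, so not valid in S4, nor in K, T (the same frame is also a K-frame and a T-frame).
S5-tableau for the negation not (Dia Box (not q and not p) implies (not q and not p)):
1. not (Dia Box (not q and not p) implies (not q and not p)), u
2. Dia Box (not q and not p), u   [neg-implies-rule on 1]
3. not (not q and not p), u   [neg-implies-rule on 1]
4. p, u   [neg-and-rule on 3 (branches; this branch)]
5. Box (not q and not p), v   [Dia-rule on 2: fresh world v, uRv]
6. not q and not p, u   [Box-rule on 5 via vRu]
7. not q, u   [and-rule on 6]
8. not p, u   [and-rule on 6]
Accessibility: uRu, uRv, vRu, vRv
Branch closes: p and not p both at u.
Every branch closes (one shown): valid in S5.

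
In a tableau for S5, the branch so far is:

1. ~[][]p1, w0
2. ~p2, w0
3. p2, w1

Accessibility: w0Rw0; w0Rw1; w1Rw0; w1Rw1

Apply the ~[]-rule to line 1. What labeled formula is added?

a fresh world w2 with w0Rw2, and ~[]p1 at w2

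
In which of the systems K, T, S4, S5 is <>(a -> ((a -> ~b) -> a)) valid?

K-tableau for the negation ~<>(a -> ((a -> ~b) -> a)):
1. ~<>(a -> ((a -> ~b) -> a)), w0
Complete open branch: countermodel on a K-frame, so not valid in K.
T-tableau for the negation ~<>(a -> ((a -> ~b) -> a)):
1. ~<>(a -> ((a -> ~b) -> a)), w0
2. ~(a -> ((a -> ~b) -> a)), w0   [~<>-rule on 1 via w0Rw0]
3. a, w0   [~->-rule on 2]
4. ~((a -> ~b) -> a), w0   [~->-rule on 2]
5. a -> ~b, w0   [~->-rule on 4]
6. ~a, w0   [~->-rule on 4]
Accessibility: w0Rw0
Branch closes: a and ~a both at w0.
Every branch closes (one shown): valid in T, hence also in S4, S5 (every theorem of T is a theorem of S4 and S5).

T, S4, S5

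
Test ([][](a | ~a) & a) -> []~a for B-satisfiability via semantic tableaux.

Yes, satisfiable

1. ([][](a | ~a) & a) -> []~a, w0
2. []~a, w0   [->-rule on 1 (branches; this branch)]
3. ~a, w0   [[]-rule on 2 via w0Rw0]
Accessibility: w0Rw0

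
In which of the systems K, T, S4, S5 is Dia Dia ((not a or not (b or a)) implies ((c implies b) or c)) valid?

T-tableau for the negation not Dia Dia ((not a or not (b or a)) implies ((c implies b) or c)):
1. not Dia Dia ((not a or not (b or a)) implies ((c implies b) or c)), u
2. not Dia ((not a or not (b or a)) implies ((c implies b) or c)), u   [neg-Dia-rule on 1 via uRu]
3. not ((not a or not (b or a)) implies ((c implies b) or c)), u   [neg-Dia-rule on 2 via uRu]
4. not a or not (b or a), u   [neg-implies-rule on 3]
5. not ((c implies b) or c), u   [neg-implies-rule on 3]
6. not (c implies b), u   [neg-or-rule on 5]
7. not c, u   [neg-or-rule on 5]
8. c, u   [neg-implies-rule on 6]
9. not b, u   [neg-implies-rule on 6]
Accessibility: uRu
Branch closes: c and not c both at u.
Every branch closes (one shown): valid in T, hence also in S4, S5 (every theorem of T is a theorem of S4 and S5).
K-tableau for the negation not Dia Dia ((not a or not (b or a)) implies ((c implies b) or c)):
1. not Dia Dia ((not a or not (b or a)) implies ((c implies b) or c)), u
Complete open branch: countermodel on a K-frame, so not valid in K.

T, S4, S5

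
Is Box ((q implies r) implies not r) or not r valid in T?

Tableau for the negation not (Box ((q implies r) implies not r) or not r):
1. not (Box ((q implies r) implies not r) or not r), 0
2. not Box ((q implies r) implies not r), 0   [neg-or-rule on 1]
3. r, 0   [neg-or-rule on 1]
4. not ((q implies r) implies not r), 1   [neg-Box-rule on 2: fresh world 1, 0R1]
5. q implies r, 1   [neg-implies-rule on 4]
6. r, 1   [neg-implies-rule on 4]
Accessibility: 0R0, 0R1, 1R1
The negation has an open branch (countermodel exists).

No, not valid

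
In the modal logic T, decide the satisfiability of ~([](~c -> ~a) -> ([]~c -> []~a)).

No, unsatisfiable

1. ~([](~c -> ~a) -> ([]~c -> []~a)), u
2. [](~c -> ~a), u
3. ~([]~c -> []~a), u
4. []~c, u
5. ~[]~a, u
6. ~c -> ~a, u
7. ~c, u
8. ~a, u
9. a, v
10. ~c -> ~a, v
11. ~c, v
12. ~a, v
Accessibility: uRu, uRv, vRv
Branch closes: a and ~a both at v.
Every branch closes; the branch above is one of them.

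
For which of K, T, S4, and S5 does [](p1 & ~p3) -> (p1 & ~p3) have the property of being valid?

T-tableau for the negation ~([](p1 & ~p3) -> (p1 & ~p3)):
1. ~([](p1 & ~p3) -> (p1 & ~p3)), w0
2. [](p1 & ~p3), w0
3. ~(p1 & ~p3), w0
4. p1 & ~p3, w0
5. p1, w0
6. ~p3, w0
7. p3, w0
Accessibility: w0Rw0
Branch closes: p3 and ~p3 both at w0.
Every branch closes (one shown): valid in T, hence also in S4, S5 (every theorem of T is a theorem of S4 and S5).
K-tableau for the negation ~([](p1 & ~p3) -> (p1 & ~p3)):
1. ~([](p1 & ~p3) -> (p1 & ~p3)), w0
2. [](p1 & ~p3), w0
3. ~(p1 & ~p3), w0
4. p3, w0
Complete open branch: countermodel on a K-frame, so not valid in K.

T, S4, S5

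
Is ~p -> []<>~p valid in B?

Valid in B

Tableau for the negation ~(~p -> []<>~p):
1. ~(~p -> []<>~p), u
2. ~p, u
3. ~[]<>~p, u
4. ~<>~p, v
5. p, u
Accessibility: uRu, uRv, vRu, vRv
Branch closes: p and ~p both at u.
All branches of the negation close; one closing branch shown above.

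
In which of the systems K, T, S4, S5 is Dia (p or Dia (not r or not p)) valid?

T-tableau for the negation not Dia (p or Dia (not r or not p)):
1. not Dia (p or Dia (not r or not p)), u
2. not (p or Dia (not r or not p)), u   [neg-Dia-rule on 1 via uRu]
3. not p, u   [neg-or-rule on 2]
4. not Dia (not r or not p), u   [neg-or-rule on 2]
5. not (not r or not p), u   [neg-Dia-rule on 4 via uRu]
6. r, u   [neg-or-rule on 5]
7. p, u   [neg-or-rule on 5]
Accessibility: uRu
Branch closes: p and not p both at u.
Every branch closes (one shown): valid in T, hence also in S4, S5 (every theorem of T is a theorem of S4 and S5).
K-tableau for the negation not Dia (p or Dia (not r or not p)):
1. not Dia (p or Dia (not r or not p)), u
Complete open branch: countermodel on a K-frame, so not valid in K.

T, S4, S5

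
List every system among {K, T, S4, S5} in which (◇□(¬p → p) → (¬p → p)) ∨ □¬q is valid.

S4-tableau for the negation ¬((◇□(¬p → p) → (¬p → p)) ∨ □¬q):
1. ¬((◇□(¬p → p) → (¬p → p)) ∨ □¬q), 0
2. ¬(◇□(¬p → p) → (¬p → p)), 0
3. ¬□¬q, 0
4. ◇□(¬p → p), 0
5. ¬(¬p → p), 0
6. ¬p, 0
7. q, 1
8. □(¬p → p), 2
9. ¬p → p, 2
10. p, 2
Accessibility: 0R0, 0R1, 0R2, 1R1, 2R2
Complete open branch: countermodel on an S4-frame, so not valid in S4, nor in K, T (the same frame is also a K-frame and a T-frame).
S5-tableau for the negation ¬((◇□(¬p → p) → (¬p → p)) ∨ □¬q):
1. ¬((◇□(¬p → p) → (¬p → p)) ∨ □¬q), 0
2. ¬(◇□(¬p → p) → (¬p → p)), 0
3. ¬□¬q, 0
4. ◇□(¬p → p), 0
5. ¬(¬p → p), 0
6. ¬p, 0
7. q, 1
8. □(¬p → p), 2
9. ¬p → p, 0
10. ¬p → p, 1
11. ¬p → p, 2
12. p, 0
Accessibility: 0R0, 0R1, 0R2, 1R0, 1R1, 1R2, 2R0, 2R1, 2R2
Branch closes: p and ¬p both at 0.
Every branch closes (one shown): valid in S5.

S5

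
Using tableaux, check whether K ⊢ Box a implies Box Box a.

Tableau for the negation not (Box a implies Box Box a):
1. not (Box a implies Box Box a), 0
2. Box a, 0
3. not Box Box a, 0
4. not Box a, 1
5. a, 1
6. not a, 2
Accessibility: 0R1, 1R2
The negation has an open branch (countermodel exists).

Invalid (countermodel exists)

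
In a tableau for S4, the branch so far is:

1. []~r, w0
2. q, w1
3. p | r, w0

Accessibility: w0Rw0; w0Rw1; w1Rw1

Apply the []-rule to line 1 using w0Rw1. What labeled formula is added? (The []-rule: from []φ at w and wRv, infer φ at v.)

~r, w1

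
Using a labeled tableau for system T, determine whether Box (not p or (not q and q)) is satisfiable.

1. Box (not p or (not q and q)), w0
2. not p or (not q and q), w0
3. not p, w0
Accessibility: w0Rw0

Satisfiable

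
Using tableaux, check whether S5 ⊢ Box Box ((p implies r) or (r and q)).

Not valid

Tableau for the negation not Box Box ((p implies r) or (r and q)):
1. not Box Box ((p implies r) or (r and q)), 0
2. not Box ((p implies r) or (r and q)), 1
3. not ((p implies r) or (r and q)), 2
4. not (p implies r), 2
5. not (r and q), 2
6. p, 2
7. not r, 2
8. not q, 2
Accessibility: 0R0, 0R1, 0R2, 1R0, 1R1, 1R2, 2R0, 2R1, 2R2
The negation has an open branch (countermodel exists).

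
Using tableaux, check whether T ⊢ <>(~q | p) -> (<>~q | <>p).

Tableau for the negation ~(<>(~q | p) -> (<>~q | <>p)):
1. ~(<>(~q | p) -> (<>~q | <>p)), u
2. <>(~q | p), u   [~->-rule on 1]
3. ~(<>~q | <>p), u   [~->-rule on 1]
4. ~<>~q, u   [~|-rule on 3]
5. ~<>p, u   [~|-rule on 3]
6. q, u   [~<>-rule on 4 via uRu]
7. ~p, u   [~<>-rule on 5 via uRu]
8. ~q | p, v   [<>-rule on 2: fresh world v, uRv]
9. q, v   [~<>-rule on 4 via uRv]
10. ~p, v   [~<>-rule on 5 via uRv]
11. p, v   [|-rule on 8 (branches; this branch)]
Accessibility: uRu, uRv, vRv
Branch closes: p and ~p both at v.
Every branch of the negation's tableau closes; the branch above is one of them.

Valid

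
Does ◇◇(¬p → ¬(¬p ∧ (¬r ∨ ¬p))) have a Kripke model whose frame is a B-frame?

Satisfiable (open branch found)

1. ◇◇(¬p → ¬(¬p ∧ (¬r ∨ ¬p))), u
2. ◇(¬p → ¬(¬p ∧ (¬r ∨ ¬p))), v
3. ¬p → ¬(¬p ∧ (¬r ∨ ¬p)), w
4. ¬(¬p ∧ (¬r ∨ ¬p)), w
5. ¬(¬r ∨ ¬p), w
6. r, w
7. p, w
Accessibility: uRu, uRv, vRu, vRv, vRw, wRv, wRw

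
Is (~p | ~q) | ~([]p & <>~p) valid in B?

Valid

Tableau for the negation ~((~p | ~q) | ~([]p & <>~p)):
1. ~((~p | ~q) | ~([]p & <>~p)), 0
2. ~(~p | ~q), 0   [~|-rule on 1]
3. []p & <>~p, 0   [~|-rule on 1]
4. p, 0   [~|-rule on 2]
5. q, 0   [~|-rule on 2]
6. []p, 0   [&-rule on 3]
7. <>~p, 0   [&-rule on 3]
8. ~p, 1   [<>-rule on 7: fresh world 1, 0R1]
9. p, 1   [[]-rule on 6 via 0R1]
Accessibility: 0R0, 0R1, 1R0, 1R1
Branch closes: p and ~p both at 1.
Every branch of the negation's tableau closes; the branch above is one of them.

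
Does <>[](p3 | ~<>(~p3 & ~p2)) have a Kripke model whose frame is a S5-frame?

1. <>[](p3 | ~<>(~p3 & ~p2)), w0
2. [](p3 | ~<>(~p3 & ~p2)), w1
3. p3 | ~<>(~p3 & ~p2), w0
4. p3 | ~<>(~p3 & ~p2), w1
5. ~<>(~p3 & ~p2), w0
6. ~(~p3 & ~p2), w0
7. ~(~p3 & ~p2), w1
8. ~<>(~p3 & ~p2), w1
9. p2, w0
10. p2, w1
Accessibility: w0Rw0, w0Rw1, w1Rw0, w1Rw1

Satisfiable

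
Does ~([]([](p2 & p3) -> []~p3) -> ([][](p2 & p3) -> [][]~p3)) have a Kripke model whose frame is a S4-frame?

Unsatisfiable

1. ~([]([](p2 & p3) -> []~p3) -> ([][](p2 & p3) -> [][]~p3)), w0
2. []([](p2 & p3) -> []~p3), w0   [~->-rule on 1]
3. ~([][](p2 & p3) -> [][]~p3), w0   [~->-rule on 1]
4. [][](p2 & p3), w0   [~->-rule on 3]
5. ~[][]~p3, w0   [~->-rule on 3]
6. [](p2 & p3) -> []~p3, w0   [[]-rule on 2 via w0Rw0]
7. [](p2 & p3), w0   [[]-rule on 4 via w0Rw0]
8. p2 & p3, w0   [[]-rule on 7 via w0Rw0]
9. p2, w0   [&-rule on 8]
10. p3, w0   [&-rule on 8]
11. ~[](p2 & p3), w0   [->-rule on 6 (branches; this branch)]
12. ~[]~p3, w1   [~[]-rule on 5: fresh world w1, w0Rw1]
13. [](p2 & p3) -> []~p3, w1   [[]-rule on 2 via w0Rw1]
14. [](p2 & p3), w1   [[]-rule on 4 via w0Rw1]
15. p2 & p3, w1   [[]-rule on 7 via w0Rw1]
16. p2, w1   [&-rule on 15]
17. p3, w1   [&-rule on 15]
18. ~[](p2 & p3), w1   [->-rule on 13 (branches; this branch)]
19. ~(p2 & p3), w2   [~[]-rule on 11: fresh world w2, w0Rw2]
20. [](p2 & p3) -> []~p3, w2   [[]-rule on 2 via w0Rw2]
21. [](p2 & p3), w2   [[]-rule on 4 via w0Rw2]
22. p2 & p3, w2   [[]-rule on 7 via w0Rw2]
23. p2, w2   [&-rule on 22]
24. p3, w2   [&-rule on 22]
25. ~p3, w2   [~&-rule on 19 (branches; this branch)]
Accessibility: w0Rw0, w0Rw1, w0Rw2, w1Rw1, w2Rw2
Branch closes: p3 and ~p3 both at w2.
Every branch closes; the branch above is one of them.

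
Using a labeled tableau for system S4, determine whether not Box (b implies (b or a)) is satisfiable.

1. not Box (b implies (b or a)), u
2. not (b implies (b or a)), v
3. b, v
4. not (b or a), v
5. not b, v
6. not a, v
Accessibility: uRu, uRv, vRv
Branch closes: b and not b both at v.
All branches of the tableau close; one closing branch shown above.

Unsatisfiable (every branch closes)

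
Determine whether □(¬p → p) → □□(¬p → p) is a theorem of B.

Tableau for the negation ¬(□(¬p → p) → □□(¬p → p)):
1. ¬(□(¬p → p) → □□(¬p → p)), w0
2. □(¬p → p), w0
3. ¬□□(¬p → p), w0
4. ¬p → p, w0
5. p, w0
6. ¬□(¬p → p), w1
7. ¬p → p, w1
8. p, w1
9. ¬(¬p → p), w2
10. ¬p, w2
Accessibility: w0Rw0, w0Rw1, w1Rw0, w1Rw1, w1Rw2, w2Rw1, w2Rw2
The negation has an open branch (countermodel exists).

Invalid (countermodel exists)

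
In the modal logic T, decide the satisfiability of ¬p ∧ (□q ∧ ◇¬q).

Unsatisfiable (every branch closes)

1. ¬p ∧ (□q ∧ ◇¬q), 0
2. ¬p, 0
3. □q ∧ ◇¬q, 0
4. □q, 0
5. ◇¬q, 0
6. q, 0
7. ¬q, 1
8. q, 1
Accessibility: 0R0, 0R1, 1R1
Branch closes: q and ¬q both at 1.
All branches of the tableau close; one closing branch shown above.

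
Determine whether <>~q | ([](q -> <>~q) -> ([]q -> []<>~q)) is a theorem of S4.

Valid

Tableau for the negation ~(<>~q | ([](q -> <>~q) -> ([]q -> []<>~q))):
1. ~(<>~q | ([](q -> <>~q) -> ([]q -> []<>~q))), u
2. ~<>~q, u
3. ~([](q -> <>~q) -> ([]q -> []<>~q)), u
4. [](q -> <>~q), u
5. ~([]q -> []<>~q), u
6. []q, u
7. ~[]<>~q, u
8. q, u
9. q -> <>~q, u
10. <>~q, u
11. ~<>~q, v
12. q, v
13. q -> <>~q, v
14. <>~q, v
15. ~q, w
16. q, w
Accessibility: uRu, uRv, uRw, vRv, wRw
Branch closes: q and ~q both at w.
All branches of the negation close; one closing branch shown above.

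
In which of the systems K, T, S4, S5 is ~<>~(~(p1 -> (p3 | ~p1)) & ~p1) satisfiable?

T-tableau for the formula:
1. ~<>~(~(p1 -> (p3 | ~p1)) & ~p1), w0
2. ~(p1 -> (p3 | ~p1)) & ~p1, w0
3. ~(p1 -> (p3 | ~p1)), w0
4. ~p1, w0
5. p1, w0
6. ~(p3 | ~p1), w0
Accessibility: w0Rw0
Branch closes: p1 and ~p1 both at w0.
Every branch closes (one shown): unsatisfiable in T, hence also in S4, S5 (every S4/S5-frame is a T-frame).
K-tableau for the formula:
1. ~<>~(~(p1 -> (p3 | ~p1)) & ~p1), w0
Complete open branch: satisfiable in K.

K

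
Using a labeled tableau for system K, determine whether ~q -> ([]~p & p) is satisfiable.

1. ~q -> ([]~p & p), w0
2. []~p & p, w0
3. []~p, w0
4. p, w0

Satisfiable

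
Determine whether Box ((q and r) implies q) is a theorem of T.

Tableau for the negation not Box ((q and r) implies q):
1. not Box ((q and r) implies q), 0
2. not ((q and r) implies q), 1   [neg-Box-rule on 1: fresh world 1, 0R1]
3. q and r, 1   [neg-implies-rule on 2]
4. not q, 1   [neg-implies-rule on 2]
5. q, 1   [and-rule on 3]
6. r, 1   [and-rule on 3]
Accessibility: 0R0, 0R1, 1R1
Branch closes: q and not q both at 1.
Every branch of the negation's tableau closes; the branch above is one of them.

Yes, valid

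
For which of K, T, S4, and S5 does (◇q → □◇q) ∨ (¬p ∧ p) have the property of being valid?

S5-tableau for the negation ¬((◇q → □◇q) ∨ (¬p ∧ p)):
1. ¬((◇q → □◇q) ∨ (¬p ∧ p)), w0
2. ¬(◇q → □◇q), w0
3. ¬(¬p ∧ p), w0
4. ◇q, w0
5. ¬□◇q, w0
6. ¬p, w0
7. q, w1
8. ¬◇q, w2
9. ¬q, w0
10. ¬q, w1
Accessibility: w0Rw0, w0Rw1, w0Rw2, w1Rw0, w1Rw1, w1Rw2, w2Rw0, w2Rw1, w2Rw2
Branch closes: q and ¬q both at w1.
Every branch closes (one shown): valid in S5.
S4-tableau for the negation ¬((◇q → □◇q) ∨ (¬p ∧ p)):
1. ¬((◇q → □◇q) ∨ (¬p ∧ p)), w0
2. ¬(◇q → □◇q), w0
3. ¬(¬p ∧ p), w0
4. ◇q, w0
5. ¬□◇q, w0
6. ¬p, w0
7. q, w1
8. ¬◇q, w2
9. ¬q, w2
Accessibility: w0Rw0, w0Rw1, w0Rw2, w1Rw1, w2Rw2
Complete open branch: countermodel on an S4-frame, so not valid in S4, nor in K, T (the same frame is also a K-frame and a T-frame).

S5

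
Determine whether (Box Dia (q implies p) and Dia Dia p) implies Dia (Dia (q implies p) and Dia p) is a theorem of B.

Tableau for the negation not ((Box Dia (q implies p) and Dia Dia p) implies Dia (Dia (q implies p) and Dia p)):
1. not ((Box Dia (q implies p) and Dia Dia p) implies Dia (Dia (q implies p) and Dia p)), w0
2. Box Dia (q implies p) and Dia Dia p, w0
3. not Dia (Dia (q implies p) and Dia p), w0
4. Box Dia (q implies p), w0
5. Dia Dia p, w0
6. not (Dia (q implies p) and Dia p), w0
7. Dia (q implies p), w0
8. not Dia p, w0
9. not p, w0
10. Dia p, w1
11. not (Dia (q implies p) and Dia p), w1
12. Dia (q implies p), w1
13. not p, w1
14. not Dia (q implies p), w1
15. not (q implies p), w0
16. q, w0
17. not (q implies p), w1
18. q, w1
19. q implies p, w2
20. not (Dia (q implies p) and Dia p), w2
21. Dia (q implies p), w2
22. not p, w2
23. not q, w2
24. not Dia p, w2
25. p, w3
26. not (q implies p), w3
27. q, w3
28. not p, w3
Accessibility: w0Rw0, w0Rw1, w0Rw2, w1Rw0, w1Rw1, w1Rw3, w2Rw0, w2Rw2, w3Rw1, w3Rw3
Branch closes: p and not p both at w3.
All branches of the negation close; one closing branch shown above.

Valid in B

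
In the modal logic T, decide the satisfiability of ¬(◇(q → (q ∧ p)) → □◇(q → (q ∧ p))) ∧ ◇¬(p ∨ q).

Yes, satisfiable

1. ¬(◇(q → (q ∧ p)) → □◇(q → (q ∧ p))) ∧ ◇¬(p ∨ q), 0
2. ¬(◇(q → (q ∧ p)) → □◇(q → (q ∧ p))), 0
3. ◇¬(p ∨ q), 0
4. ◇(q → (q ∧ p)), 0
5. ¬□◇(q → (q ∧ p)), 0
6. ¬(p ∨ q), 1
7. ¬p, 1
8. ¬q, 1
9. q → (q ∧ p), 2
10. q ∧ p, 2
11. q, 2
12. p, 2
13. ¬◇(q → (q ∧ p)), 3
14. ¬(q → (q ∧ p)), 3
15. q, 3
16. ¬(q ∧ p), 3
17. ¬p, 3
Accessibility: 0R0, 0R1, 0R2, 0R3, 1R1, 2R2, 3R3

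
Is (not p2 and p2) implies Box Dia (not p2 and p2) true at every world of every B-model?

Valid

Tableau for the negation not ((not p2 and p2) implies Box Dia (not p2 and p2)):
1. not ((not p2 and p2) implies Box Dia (not p2 and p2)), 0
2. not p2 and p2, 0
3. not Box Dia (not p2 and p2), 0
4. not p2, 0
5. p2, 0
Accessibility: 0R0
Branch closes: p2 and not p2 both at 0.
All branches of the negation close; one closing branch shown above.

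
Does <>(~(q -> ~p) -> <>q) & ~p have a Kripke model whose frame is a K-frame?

1. <>(~(q -> ~p) -> <>q) & ~p, w0
2. <>(~(q -> ~p) -> <>q), w0
3. ~p, w0
4. ~(q -> ~p) -> <>q, w1
5. <>q, w1
6. q, w2
Accessibility: w0Rw1, w1Rw2

Yes, satisfiable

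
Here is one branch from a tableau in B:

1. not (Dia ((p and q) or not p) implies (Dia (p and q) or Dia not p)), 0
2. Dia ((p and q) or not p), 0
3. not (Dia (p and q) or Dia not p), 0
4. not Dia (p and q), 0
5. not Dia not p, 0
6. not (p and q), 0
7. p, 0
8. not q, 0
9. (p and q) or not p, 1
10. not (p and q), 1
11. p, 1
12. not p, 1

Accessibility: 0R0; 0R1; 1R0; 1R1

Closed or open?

Both p and not p appear at 1.

Yes, closed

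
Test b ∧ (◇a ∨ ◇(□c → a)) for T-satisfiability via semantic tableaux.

1. b ∧ (◇a ∨ ◇(□c → a)), 0
2. b, 0
3. ◇a ∨ ◇(□c → a), 0
4. ◇(□c → a), 0
5. □c → a, 1
6. a, 1
Accessibility: 0R0, 0R1, 1R1

Satisfiable (open branch found)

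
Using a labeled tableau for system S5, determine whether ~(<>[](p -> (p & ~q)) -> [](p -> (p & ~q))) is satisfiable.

Unsatisfiable

1. ~(<>[](p -> (p & ~q)) -> [](p -> (p & ~q))), w0
2. <>[](p -> (p & ~q)), w0   [~->-rule on 1]
3. ~[](p -> (p & ~q)), w0   [~->-rule on 1]
4. [](p -> (p & ~q)), w1   [<>-rule on 2: fresh world w1, w0Rw1]
5. p -> (p & ~q), w0   [[]-rule on 4 via w1Rw0]
6. p -> (p & ~q), w1   [[]-rule on 4 via w1Rw1]
7. p & ~q, w0   [->-rule on 5 (branches; this branch)]
8. p, w0   [&-rule on 7]
9. ~q, w0   [&-rule on 7]
10. p & ~q, w1   [->-rule on 6 (branches; this branch)]
11. p, w1   [&-rule on 10]
12. ~q, w1   [&-rule on 10]
13. ~(p -> (p & ~q)), w2   [~[]-rule on 3: fresh world w2, w0Rw2]
14. p, w2   [~->-rule on 13]
15. ~(p & ~q), w2   [~->-rule on 13]
16. p -> (p & ~q), w2   [[]-rule on 4 via w1Rw2]
17. q, w2   [~&-rule on 15 (branches; this branch)]
18. p & ~q, w2   [->-rule on 16 (branches; this branch)]
19. ~q, w2   [&-rule on 18]
Accessibility: w0Rw0, w0Rw1, w0Rw2, w1Rw0, w1Rw1, w1Rw2, w2Rw0, w2Rw1, w2Rw2
Branch closes: q and ~q both at w2.
(One branch shown.) All branches close.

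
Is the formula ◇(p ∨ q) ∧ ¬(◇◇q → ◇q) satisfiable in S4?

1. ◇(p ∨ q) ∧ ¬(◇◇q → ◇q), 0
2. ◇(p ∨ q), 0
3. ¬(◇◇q → ◇q), 0
4. ◇◇q, 0
5. ¬◇q, 0
6. ¬q, 0
7. p ∨ q, 1
8. ¬q, 1
9. p, 1
10. ◇q, 2
11. ¬q, 2
12. q, 3
13. ¬q, 3
Accessibility: 0R0, 0R1, 0R2, 0R3, 1R1, 2R2, 2R3, 3R3
Branch closes: q and ¬q both at 3.
(One branch shown.) All branches close.

Unsatisfiable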